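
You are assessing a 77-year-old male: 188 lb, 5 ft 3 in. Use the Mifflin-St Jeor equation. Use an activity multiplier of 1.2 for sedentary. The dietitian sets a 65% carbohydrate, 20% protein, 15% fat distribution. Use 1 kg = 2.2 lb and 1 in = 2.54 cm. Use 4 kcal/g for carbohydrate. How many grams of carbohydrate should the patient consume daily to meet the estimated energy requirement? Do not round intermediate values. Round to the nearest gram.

288 g/day

Convert to metric: weight = 188 ÷ 2.2 = 85.4545 kg; height = (5×12 + 3) × 2.54 = 63 × 2.54 = 160.02 cm.
Mifflin-St Jeor (male): BMR = 10(85.4545) + 6.25(160.02) − 5(77) + 5 = 854.5455 + 1000.125 − 385 + 5 = 1474.6705 kcal/day.
TEE = 1474.6705 × 1.2 = 1769.6045 kcal/day.
Carbohydrate energy = 65% × 1769.6045 = 1150.243 kcal.
Carbohydrate = 1150.243 ÷ 4 kcal/g = 287.5607 g.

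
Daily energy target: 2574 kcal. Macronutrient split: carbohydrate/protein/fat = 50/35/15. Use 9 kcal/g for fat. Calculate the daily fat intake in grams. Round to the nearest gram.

43 g/day

Fat energy = 15% × 2574 = 386.1 kcal.
At 9 kcal/g: 386.1 ÷ 9 = 42.9 g.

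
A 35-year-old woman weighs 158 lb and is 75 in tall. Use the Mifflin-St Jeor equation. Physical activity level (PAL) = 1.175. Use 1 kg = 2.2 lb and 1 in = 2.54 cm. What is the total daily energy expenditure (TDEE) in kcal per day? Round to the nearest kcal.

1848 kcal per day

Convert to metric: weight = 158 ÷ 2.2 = 71.8182 kg; height = 75 × 2.54 = 190.5 cm.
Mifflin-St Jeor (female): BMR = 10(71.8182) + 6.25(190.5) − 5(35) − 161 = 718.1818 + 1190.625 − 175 − 161 = 1572.8068 kcal/day.
TEE = BMR × activity factor = 1572.8068 × 1.175 = 1848.048 kcal/day.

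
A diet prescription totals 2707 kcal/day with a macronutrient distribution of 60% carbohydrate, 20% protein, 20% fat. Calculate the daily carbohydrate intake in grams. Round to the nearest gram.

406 g/day

Carbohydrate energy = 60% × 2707 = 1624.2 kcal.
At 4 kcal/g: 1624.2 ÷ 4 = 406.05 g.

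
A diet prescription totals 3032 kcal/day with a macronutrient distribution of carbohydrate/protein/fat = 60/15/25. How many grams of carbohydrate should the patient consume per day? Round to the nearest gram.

455 g/day

Carbohydrate energy = 60% × 3032 = 1819.2 kcal.
At 4 kcal/g: 1819.2 ÷ 4 = 454.8 g.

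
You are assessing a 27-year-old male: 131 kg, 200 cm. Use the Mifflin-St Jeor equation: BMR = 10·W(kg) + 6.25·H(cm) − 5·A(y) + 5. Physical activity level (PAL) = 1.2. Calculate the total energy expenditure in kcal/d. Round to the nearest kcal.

2916 kcal/d

Mifflin-St Jeor (male): BMR = 10(131) + 6.25(200) − 5(27) + 5 = 1310 + 1250 − 135 + 5 = 2430 kcal/day.
TEE = BMR × activity factor = 2430 × 1.2 = 2916 kcal/day.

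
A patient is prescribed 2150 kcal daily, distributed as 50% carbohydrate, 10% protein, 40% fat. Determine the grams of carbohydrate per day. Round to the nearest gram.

Carbohydrate energy = 50% × 2150 = 1075 kcal.
At 4 kcal/g: 1075 ÷ 4 = 268.75 g.

269 g/day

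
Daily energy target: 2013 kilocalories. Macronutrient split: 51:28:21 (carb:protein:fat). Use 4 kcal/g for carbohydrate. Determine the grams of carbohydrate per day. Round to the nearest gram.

Carbohydrate energy = 51% × 2013 = 1026.63 kcal.
At 4 kcal/g: 1026.63 ÷ 4 = 256.6575 g.

257 g/day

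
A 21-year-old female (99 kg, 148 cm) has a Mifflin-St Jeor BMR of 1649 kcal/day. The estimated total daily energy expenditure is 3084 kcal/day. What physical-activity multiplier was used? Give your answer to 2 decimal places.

Activity factor = TEE ÷ BMR = 3084 ÷ 1649 = 1.87.

1.87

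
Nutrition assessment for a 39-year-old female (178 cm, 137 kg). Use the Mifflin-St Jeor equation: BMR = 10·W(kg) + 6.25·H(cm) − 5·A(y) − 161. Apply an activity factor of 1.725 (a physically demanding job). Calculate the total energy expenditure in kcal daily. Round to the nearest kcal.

Mifflin-St Jeor (female): BMR = 10(137) + 6.25(178) − 5(39) − 161 = 1370 + 1112.5 − 195 − 161 = 2126.5 kcal/day.
TEE = BMR × activity factor = 2126.5 × 1.725 = 3668.2125 kcal/day.

3668 kcal daily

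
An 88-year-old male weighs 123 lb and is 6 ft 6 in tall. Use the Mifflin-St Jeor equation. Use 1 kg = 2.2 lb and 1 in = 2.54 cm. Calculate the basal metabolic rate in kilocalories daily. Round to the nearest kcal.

Convert to metric: weight = 123 ÷ 2.2 = 55.9091 kg; height = (6×12 + 6) × 2.54 = 78 × 2.54 = 198.12 cm.
Mifflin-St Jeor (male): BMR = 10(55.9091) + 6.25(198.12) − 5(88) + 5 = 559.0909 + 1238.25 − 440 + 5 = 1362.3409 kcal/day.

1362 kilocalories daily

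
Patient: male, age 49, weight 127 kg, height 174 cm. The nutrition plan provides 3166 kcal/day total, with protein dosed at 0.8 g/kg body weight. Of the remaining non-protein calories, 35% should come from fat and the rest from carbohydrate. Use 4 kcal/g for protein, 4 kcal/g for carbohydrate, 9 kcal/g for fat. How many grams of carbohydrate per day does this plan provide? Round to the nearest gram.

Protein = 0.8 × 127 = 101.6 g → 101.6 × 4 = 406.4 kcal.
Non-protein calories = 3166 − 406.4 = 2759.6 kcal.
Fat: 35% × 2759.6 = 965.86 kcal; carbohydrate: 1793.74 kcal.
Carbohydrate: 1793.74 kcal ÷ 4 kcal/g = 448.435 g.

448 g/day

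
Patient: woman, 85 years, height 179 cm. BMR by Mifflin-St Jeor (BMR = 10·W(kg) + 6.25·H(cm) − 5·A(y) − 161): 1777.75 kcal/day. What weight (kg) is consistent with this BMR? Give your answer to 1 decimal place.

124.5 kg

1777.75 = 10·W + 6.25(179) − 5(85) − 161
10·W = 1777.75 − 532.75 = 1245, so W = 124.5 kg.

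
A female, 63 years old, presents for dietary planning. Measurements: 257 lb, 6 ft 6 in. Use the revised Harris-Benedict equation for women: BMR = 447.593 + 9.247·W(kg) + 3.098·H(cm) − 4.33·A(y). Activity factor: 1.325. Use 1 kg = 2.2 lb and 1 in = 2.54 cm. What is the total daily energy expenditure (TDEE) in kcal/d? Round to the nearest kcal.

Convert to metric: weight = 257 ÷ 2.2 = 116.8182 kg; height = (6×12 + 6) × 2.54 = 78 × 2.54 = 198.12 cm.
Harris-Benedict: BMR = 447.593 + 9.247(116.8182) + 3.098(198.12) − 4.33(63) = 1868.7965 kcal/day.
TEE = BMR × activity factor = 1868.7965 × 1.325 = 2476.1553 kcal/day.

2476 kcal/d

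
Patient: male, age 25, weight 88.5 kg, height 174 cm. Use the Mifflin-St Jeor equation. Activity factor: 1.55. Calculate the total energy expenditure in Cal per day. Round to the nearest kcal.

2871 Cal per day

Mifflin-St Jeor (male): BMR = 10(88.5) + 6.25(174) − 5(25) + 5 = 885 + 1087.5 − 125 + 5 = 1852.5 kcal/day.
TEE = BMR × activity factor = 1852.5 × 1.55 = 2871.375 kcal/day.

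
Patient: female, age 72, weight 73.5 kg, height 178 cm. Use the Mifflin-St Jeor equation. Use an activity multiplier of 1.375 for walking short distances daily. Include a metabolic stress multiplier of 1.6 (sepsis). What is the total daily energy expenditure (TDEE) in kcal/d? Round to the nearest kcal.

2918 kcal/d

Mifflin-St Jeor (female): BMR = 10(73.5) + 6.25(178) − 5(72) − 161 = 735 + 1112.5 − 360 − 161 = 1326.5 kcal/day.
TEE = BMR × activity factor = 1326.5 × 1.375 = 1823.9375 kcal/day.
Apply stress factor: 1823.9375 × 1.6 = 2918.3 kcal/day.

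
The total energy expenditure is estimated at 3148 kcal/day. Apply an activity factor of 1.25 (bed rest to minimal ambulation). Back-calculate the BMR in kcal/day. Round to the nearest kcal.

2518 kcal/day

BMR = TEE ÷ activity factor = 3148 ÷ 1.25 = 2518.4 kcal/day.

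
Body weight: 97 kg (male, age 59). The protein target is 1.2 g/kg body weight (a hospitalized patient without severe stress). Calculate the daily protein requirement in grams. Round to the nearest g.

Protein = 1.2 g/kg × 97 kg = 116.4 g/day.

116 g/day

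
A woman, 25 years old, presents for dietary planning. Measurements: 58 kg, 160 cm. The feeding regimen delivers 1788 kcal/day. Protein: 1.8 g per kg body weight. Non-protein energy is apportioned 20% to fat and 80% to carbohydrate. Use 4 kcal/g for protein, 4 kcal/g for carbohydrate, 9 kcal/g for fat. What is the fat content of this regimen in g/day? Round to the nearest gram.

Protein = 1.8 × 58 = 104.4 g → 104.4 × 4 = 417.6 kcal.
Non-protein calories = 1788 − 417.6 = 1370.4 kcal.
Fat: 20% × 1370.4 = 274.08 kcal; carbohydrate: 1096.32 kcal.
Fat: 274.08 kcal ÷ 9 kcal/g = 30.4533 g.

30 g/day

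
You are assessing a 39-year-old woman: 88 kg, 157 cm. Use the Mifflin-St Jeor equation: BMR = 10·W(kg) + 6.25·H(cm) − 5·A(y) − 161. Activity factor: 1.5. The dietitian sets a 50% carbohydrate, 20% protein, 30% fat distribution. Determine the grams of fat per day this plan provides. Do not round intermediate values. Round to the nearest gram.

Mifflin-St Jeor (female): BMR = 10(88) + 6.25(157) − 5(39) − 161 = 880 + 981.25 − 195 − 161 = 1505.25 kcal/day.
TEE = 1505.25 × 1.5 = 2257.875 kcal/day.
Fat energy = 30% × 2257.875 = 677.3625 kcal.
Fat = 677.3625 ÷ 9 kcal/g = 75.2625 g.

75 g/day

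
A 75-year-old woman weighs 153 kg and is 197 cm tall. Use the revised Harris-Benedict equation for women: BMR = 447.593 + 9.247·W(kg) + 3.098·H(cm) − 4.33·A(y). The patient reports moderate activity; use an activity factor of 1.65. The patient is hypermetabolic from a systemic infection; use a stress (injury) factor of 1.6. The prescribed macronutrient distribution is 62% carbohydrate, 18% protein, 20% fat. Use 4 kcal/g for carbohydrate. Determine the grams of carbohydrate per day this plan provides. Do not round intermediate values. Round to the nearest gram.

Harris-Benedict: BMR = 447.593 + 9.247(153) + 3.098(197) − 4.33(75) = 2147.94 kcal/day.
TEE = 2147.94 × 1.65 = 3544.101 kcal/day.
With stress factor 1.6: 3544.101 × 1.6 = 5670.5616 kcal/day.
Carbohydrate energy = 62% × 5670.5616 = 3515.7482 kcal.
Carbohydrate = 3515.7482 ÷ 4 kcal/g = 878.937 g.

879 g/day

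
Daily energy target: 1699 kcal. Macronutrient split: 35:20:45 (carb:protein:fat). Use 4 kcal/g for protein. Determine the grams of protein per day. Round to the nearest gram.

Protein energy = 20% × 1699 = 339.8 kcal.
At 4 kcal/g: 339.8 ÷ 4 = 84.95 g.

85 g/day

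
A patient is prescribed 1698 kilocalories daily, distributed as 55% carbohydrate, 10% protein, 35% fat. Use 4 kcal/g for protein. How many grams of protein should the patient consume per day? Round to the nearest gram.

42 g/day

Protein energy = 10% × 1698 = 169.8 kcal.
At 4 kcal/g: 169.8 ÷ 4 = 42.45 g.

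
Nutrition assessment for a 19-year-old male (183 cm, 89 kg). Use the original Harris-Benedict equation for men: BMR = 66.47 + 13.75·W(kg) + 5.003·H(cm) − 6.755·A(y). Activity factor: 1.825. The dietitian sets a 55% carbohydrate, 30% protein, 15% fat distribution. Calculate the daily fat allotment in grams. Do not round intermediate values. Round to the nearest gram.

Harris-Benedict: BMR = 66.47 + 13.75(89) + 5.003(183) − 6.755(19) = 2077.424 kcal/day.
TEE = 2077.424 × 1.825 = 3791.2988 kcal/day.
Fat energy = 15% × 3791.2988 = 568.6948 kcal.
Fat = 568.6948 ÷ 9 kcal/g = 63.1883 g.

63 g/day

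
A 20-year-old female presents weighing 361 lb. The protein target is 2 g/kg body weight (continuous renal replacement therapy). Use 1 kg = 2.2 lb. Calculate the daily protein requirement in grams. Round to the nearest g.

Weight in kg = 361 ÷ 2.2 = 164.0909 kg.
Protein = 2 g/kg × 164.0909 kg = 328.1818 g/day.

328 g/day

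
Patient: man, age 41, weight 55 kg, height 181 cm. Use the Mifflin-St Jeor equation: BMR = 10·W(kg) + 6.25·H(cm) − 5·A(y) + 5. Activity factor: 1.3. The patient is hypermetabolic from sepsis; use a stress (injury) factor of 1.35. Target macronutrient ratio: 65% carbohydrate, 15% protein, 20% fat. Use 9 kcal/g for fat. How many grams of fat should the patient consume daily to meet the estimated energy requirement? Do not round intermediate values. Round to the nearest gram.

Mifflin-St Jeor (male): BMR = 10(55) + 6.25(181) − 5(41) + 5 = 550 + 1131.25 − 205 + 5 = 1481.25 kcal/day.
TEE = 1481.25 × 1.3 = 1925.625 kcal/day.
With stress factor 1.35: 1925.625 × 1.35 = 2599.5938 kcal/day.
Fat energy = 20% × 2599.5938 = 519.9188 kcal.
Fat = 519.9188 ÷ 9 kcal/g = 57.7688 g.

58 g/day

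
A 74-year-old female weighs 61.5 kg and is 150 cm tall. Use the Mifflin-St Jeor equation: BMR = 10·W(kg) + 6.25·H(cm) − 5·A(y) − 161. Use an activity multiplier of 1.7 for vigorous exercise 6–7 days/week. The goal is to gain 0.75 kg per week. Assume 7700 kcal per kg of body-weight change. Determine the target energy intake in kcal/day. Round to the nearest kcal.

Mifflin-St Jeor (female): BMR = 10(61.5) + 6.25(150) − 5(74) − 161 = 615 + 937.5 − 370 − 161 = 1021.5 kcal/day.
TEE = 1021.5 × 1.7 = 1736.55 kcal/day.
Required daily surplus = 0.75 × 7700 ÷ 7 = 825 kcal/day.
Target intake = 1736.55 + 825 = 2561.55 kcal/day.

2562 kcal/day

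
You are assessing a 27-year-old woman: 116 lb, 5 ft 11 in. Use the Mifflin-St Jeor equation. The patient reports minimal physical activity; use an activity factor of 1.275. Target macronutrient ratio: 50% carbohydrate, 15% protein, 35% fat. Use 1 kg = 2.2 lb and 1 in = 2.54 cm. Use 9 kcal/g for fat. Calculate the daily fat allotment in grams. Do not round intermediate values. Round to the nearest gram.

Convert to metric: weight = 116 ÷ 2.2 = 52.7273 kg; height = (5×12 + 11) × 2.54 = 71 × 2.54 = 180.34 cm.
Mifflin-St Jeor (female): BMR = 10(52.7273) + 6.25(180.34) − 5(27) − 161 = 527.2727 + 1127.125 − 135 − 161 = 1358.3977 kcal/day.
TEE = 1358.3977 × 1.275 = 1731.9571 kcal/day.
Fat energy = 35% × 1731.9571 = 606.185 kcal.
Fat = 606.185 ÷ 9 kcal/g = 67.3539 g.

67 g/day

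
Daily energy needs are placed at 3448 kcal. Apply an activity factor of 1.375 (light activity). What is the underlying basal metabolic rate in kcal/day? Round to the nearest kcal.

BMR = TEE ÷ activity factor = 3448 ÷ 1.375 = 2507.6364 kcal/day.

2508 kcal/day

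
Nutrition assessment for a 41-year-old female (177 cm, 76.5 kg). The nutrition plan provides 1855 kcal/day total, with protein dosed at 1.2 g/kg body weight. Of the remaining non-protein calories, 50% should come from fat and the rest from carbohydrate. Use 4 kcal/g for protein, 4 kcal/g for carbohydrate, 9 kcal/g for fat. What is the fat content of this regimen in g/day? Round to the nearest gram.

Protein = 1.2 × 76.5 = 91.8 g → 91.8 × 4 = 367.2 kcal.
Non-protein calories = 1855 − 367.2 = 1487.8 kcal.
Fat: 50% × 1487.8 = 743.9 kcal; carbohydrate: 743.9 kcal.
Fat: 743.9 kcal ÷ 9 kcal/g = 82.6556 g.

83 g/day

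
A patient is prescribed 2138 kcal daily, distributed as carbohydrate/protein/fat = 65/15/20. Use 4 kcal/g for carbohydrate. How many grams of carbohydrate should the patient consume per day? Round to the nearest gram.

347 g/day

Carbohydrate energy = 65% × 2138 = 1389.7 kcal.
At 4 kcal/g: 1389.7 ÷ 4 = 347.425 g.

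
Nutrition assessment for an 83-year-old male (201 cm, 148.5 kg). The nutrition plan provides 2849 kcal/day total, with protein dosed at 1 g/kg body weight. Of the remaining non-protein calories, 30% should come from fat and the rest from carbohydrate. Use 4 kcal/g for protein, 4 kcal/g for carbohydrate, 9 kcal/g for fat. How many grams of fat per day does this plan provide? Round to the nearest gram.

Protein = 1 × 148.5 = 148.5 g → 148.5 × 4 = 594 kcal.
Non-protein calories = 2849 − 594 = 2255 kcal.
Fat: 30% × 2255 = 676.5 kcal; carbohydrate: 1578.5 kcal.
Fat: 676.5 kcal ÷ 9 kcal/g = 75.1667 g.

75 g/day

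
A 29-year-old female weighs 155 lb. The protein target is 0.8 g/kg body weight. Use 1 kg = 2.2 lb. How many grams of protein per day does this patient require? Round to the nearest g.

Weight in kg = 155 ÷ 2.2 = 70.4545 kg.
Protein = 0.8 g/kg × 70.4545 kg = 56.3636 g/day.

56 g/day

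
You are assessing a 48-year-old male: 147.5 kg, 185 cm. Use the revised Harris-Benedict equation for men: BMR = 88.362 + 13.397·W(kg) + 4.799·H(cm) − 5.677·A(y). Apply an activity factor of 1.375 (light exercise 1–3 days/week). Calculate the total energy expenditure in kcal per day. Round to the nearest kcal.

3685 kcal per day

Harris-Benedict: BMR = 88.362 + 13.397(147.5) + 4.799(185) − 5.677(48) = 2679.7385 kcal/day.
TEE = BMR × activity factor = 2679.7385 × 1.375 = 3684.6404 kcal/day.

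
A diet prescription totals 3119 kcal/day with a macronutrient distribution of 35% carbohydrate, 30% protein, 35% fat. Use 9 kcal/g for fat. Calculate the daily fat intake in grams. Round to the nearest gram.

121 g/day

Fat energy = 35% × 3119 = 1091.65 kcal.
At 9 kcal/g: 1091.65 ÷ 9 = 121.2944 g.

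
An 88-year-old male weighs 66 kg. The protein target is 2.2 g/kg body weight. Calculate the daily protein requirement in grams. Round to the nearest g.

145 g/day

Protein = 2.2 g/kg × 66 kg = 145.2 g/day.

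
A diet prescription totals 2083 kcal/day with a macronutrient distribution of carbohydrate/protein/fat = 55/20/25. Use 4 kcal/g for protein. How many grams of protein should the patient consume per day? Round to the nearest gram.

Protein energy = 20% × 2083 = 416.6 kcal.
At 4 kcal/g: 416.6 ÷ 4 = 104.15 g.

104 g/day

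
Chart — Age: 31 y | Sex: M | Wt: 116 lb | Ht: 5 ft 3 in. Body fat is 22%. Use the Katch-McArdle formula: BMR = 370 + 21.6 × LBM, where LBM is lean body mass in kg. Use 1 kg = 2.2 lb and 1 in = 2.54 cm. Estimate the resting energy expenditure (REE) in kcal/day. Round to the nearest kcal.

Convert to metric: weight = 116 ÷ 2.2 = 52.7273 kg; height = (5×12 + 3) × 2.54 = 63 × 2.54 = 160.02 cm.
LBM = 52.7273 × (1 − 0.22) = 41.1273 kg. Katch-McArdle: BMR = 370 + 21.6 × 41.1273 = 1258.3491 kcal/day.

1258 kcal/day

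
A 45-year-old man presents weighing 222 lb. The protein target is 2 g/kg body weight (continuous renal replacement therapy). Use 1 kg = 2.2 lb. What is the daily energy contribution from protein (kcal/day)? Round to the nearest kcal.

Weight in kg = 222 ÷ 2.2 = 100.9091 kg.
Protein = 2 g/kg × 100.9091 kg = 201.8182 g/day.
Protein energy = 201.8182 g × 4 kcal/g = 807.2727 kcal/day.

807 kcal/day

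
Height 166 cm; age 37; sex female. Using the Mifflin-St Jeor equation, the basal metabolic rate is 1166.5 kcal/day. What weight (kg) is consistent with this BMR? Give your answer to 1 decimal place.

47.5 kg

1166.5 = 10·W + 6.25(166) − 5(37) − 161
10·W = 1166.5 − 691.5 = 475, so W = 47.5 kg.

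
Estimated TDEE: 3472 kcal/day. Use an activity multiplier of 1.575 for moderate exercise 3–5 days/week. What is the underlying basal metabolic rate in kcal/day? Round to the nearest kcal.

2204 kcal/day

BMR = TEE ÷ activity factor = 3472 ÷ 1.575 = 2204.4444 kcal/day.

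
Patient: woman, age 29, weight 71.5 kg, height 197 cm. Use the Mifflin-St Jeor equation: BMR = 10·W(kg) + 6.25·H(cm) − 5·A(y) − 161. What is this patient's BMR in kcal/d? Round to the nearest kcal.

Mifflin-St Jeor (female): BMR = 10(71.5) + 6.25(197) − 5(29) − 161 = 715 + 1231.25 − 145 − 161 = 1640.25 kcal/day.

1640 kcal/d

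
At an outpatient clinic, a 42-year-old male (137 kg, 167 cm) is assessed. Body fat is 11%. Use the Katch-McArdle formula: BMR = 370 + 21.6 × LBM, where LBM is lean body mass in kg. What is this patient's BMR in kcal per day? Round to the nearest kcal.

3004 kcal per day

LBM = 137 × (1 − 0.11) = 121.93 kg. Katch-McArdle: BMR = 370 + 21.6 × 121.93 = 3003.688 kcal/day.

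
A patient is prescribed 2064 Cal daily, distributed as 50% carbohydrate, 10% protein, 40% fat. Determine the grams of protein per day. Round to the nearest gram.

52 g/day

Protein energy = 10% × 2064 = 206.4 kcal.
At 4 kcal/g: 206.4 ÷ 4 = 51.6 g.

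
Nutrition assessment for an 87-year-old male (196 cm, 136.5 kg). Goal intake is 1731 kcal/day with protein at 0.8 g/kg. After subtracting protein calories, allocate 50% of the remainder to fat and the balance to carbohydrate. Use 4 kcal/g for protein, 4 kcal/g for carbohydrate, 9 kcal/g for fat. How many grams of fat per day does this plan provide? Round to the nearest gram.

Protein = 0.8 × 136.5 = 109.2 g → 109.2 × 4 = 436.8 kcal.
Non-protein calories = 1731 − 436.8 = 1294.2 kcal.
Fat: 50% × 1294.2 = 647.1 kcal; carbohydrate: 647.1 kcal.
Fat: 647.1 kcal ÷ 9 kcal/g = 71.9 g.

72 g/day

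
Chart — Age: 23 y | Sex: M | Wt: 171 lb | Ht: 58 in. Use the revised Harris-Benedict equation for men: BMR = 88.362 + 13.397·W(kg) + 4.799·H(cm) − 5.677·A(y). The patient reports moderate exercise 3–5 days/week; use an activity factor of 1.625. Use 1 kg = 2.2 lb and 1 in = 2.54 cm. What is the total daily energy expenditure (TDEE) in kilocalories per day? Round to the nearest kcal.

Convert to metric: weight = 171 ÷ 2.2 = 77.7273 kg; height = 58 × 2.54 = 147.32 cm.
Harris-Benedict: BMR = 88.362 + 13.397(77.7273) + 4.799(147.32) − 5.677(23) = 1706.092 kcal/day.
TEE = BMR × activity factor = 1706.092 × 1.625 = 2772.3994 kcal/day.

2772 kilocalories per day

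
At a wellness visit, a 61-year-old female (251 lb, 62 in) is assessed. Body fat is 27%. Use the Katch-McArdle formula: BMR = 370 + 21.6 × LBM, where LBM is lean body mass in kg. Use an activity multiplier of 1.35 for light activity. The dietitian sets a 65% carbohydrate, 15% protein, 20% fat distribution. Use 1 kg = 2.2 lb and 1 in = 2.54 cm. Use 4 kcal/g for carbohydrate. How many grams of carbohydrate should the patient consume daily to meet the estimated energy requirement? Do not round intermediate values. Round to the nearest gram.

Convert to metric: weight = 251 ÷ 2.2 = 114.0909 kg; height = 62 × 2.54 = 157.48 cm.
LBM = 114.0909 × (1 − 0.27) = 83.2864 kg. Katch-McArdle: BMR = 370 + 21.6 × 83.2864 = 2168.9855 kcal/day.
TEE = 2168.9855 × 1.35 = 2928.1304 kcal/day.
Carbohydrate energy = 65% × 2928.1304 = 1903.2847 kcal.
Carbohydrate = 1903.2847 ÷ 4 kcal/g = 475.8212 g.

476 g/day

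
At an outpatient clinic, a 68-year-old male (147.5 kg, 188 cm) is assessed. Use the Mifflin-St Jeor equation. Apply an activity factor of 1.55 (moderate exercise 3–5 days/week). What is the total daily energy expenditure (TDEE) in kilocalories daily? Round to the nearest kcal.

3588 kilocalories daily

Mifflin-St Jeor (male): BMR = 10(147.5) + 6.25(188) − 5(68) + 5 = 1475 + 1175 − 340 + 5 = 2315 kcal/day.
TEE = BMR × activity factor = 2315 × 1.55 = 3588.25 kcal/day.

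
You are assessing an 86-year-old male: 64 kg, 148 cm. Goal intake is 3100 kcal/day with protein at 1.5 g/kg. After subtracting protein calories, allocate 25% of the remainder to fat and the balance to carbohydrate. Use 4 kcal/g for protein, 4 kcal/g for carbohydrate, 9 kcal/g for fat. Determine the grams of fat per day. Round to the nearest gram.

Protein = 1.5 × 64 = 96 g → 96 × 4 = 384 kcal.
Non-protein calories = 3100 − 384 = 2716 kcal.
Fat: 25% × 2716 = 679 kcal; carbohydrate: 2037 kcal.
Fat: 679 kcal ÷ 9 kcal/g = 75.4444 g.

75 g/day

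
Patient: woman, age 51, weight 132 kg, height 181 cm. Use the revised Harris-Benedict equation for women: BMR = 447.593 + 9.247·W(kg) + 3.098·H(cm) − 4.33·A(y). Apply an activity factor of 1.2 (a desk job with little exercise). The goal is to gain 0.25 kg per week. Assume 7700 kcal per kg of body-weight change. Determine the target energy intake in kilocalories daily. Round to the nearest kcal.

Harris-Benedict: BMR = 447.593 + 9.247(132) + 3.098(181) − 4.33(51) = 2008.105 kcal/day.
TEE = 2008.105 × 1.2 = 2409.726 kcal/day.
Required daily surplus = 0.25 × 7700 ÷ 7 = 275 kcal/day.
Target intake = 2409.726 + 275 = 2684.726 kcal/day.

2685 kilocalories daily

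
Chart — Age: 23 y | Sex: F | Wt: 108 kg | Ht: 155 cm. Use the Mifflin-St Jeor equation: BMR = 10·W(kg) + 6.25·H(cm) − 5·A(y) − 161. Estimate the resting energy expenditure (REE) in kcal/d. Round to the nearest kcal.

Mifflin-St Jeor (female): BMR = 10(108) + 6.25(155) − 5(23) − 161 = 1080 + 968.75 − 115 − 161 = 1772.75 kcal/day.

1773 kcal/d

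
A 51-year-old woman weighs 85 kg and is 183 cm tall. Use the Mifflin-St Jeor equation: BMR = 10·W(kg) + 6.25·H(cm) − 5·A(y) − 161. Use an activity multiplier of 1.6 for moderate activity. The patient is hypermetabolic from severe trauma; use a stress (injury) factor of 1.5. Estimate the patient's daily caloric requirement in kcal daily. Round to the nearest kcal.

3787 kcal daily

Mifflin-St Jeor (female): BMR = 10(85) + 6.25(183) − 5(51) − 161 = 850 + 1143.75 − 255 − 161 = 1577.75 kcal/day.
TEE = BMR × activity factor = 1577.75 × 1.6 = 2524.4 kcal/day.
Apply stress factor: 2524.4 × 1.5 = 3786.6 kcal/day.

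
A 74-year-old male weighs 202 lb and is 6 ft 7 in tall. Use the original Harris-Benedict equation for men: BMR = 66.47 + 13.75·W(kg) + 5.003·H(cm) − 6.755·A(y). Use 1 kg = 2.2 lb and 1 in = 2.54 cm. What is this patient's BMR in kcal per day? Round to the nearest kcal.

1833 kcal per day

Convert to metric: weight = 202 ÷ 2.2 = 91.8182 kg; height = (6×12 + 7) × 2.54 = 79 × 2.54 = 200.66 cm.
Harris-Benedict: BMR = 66.47 + 13.75(91.8182) + 5.003(200.66) − 6.755(74) = 1833.002 kcal/day.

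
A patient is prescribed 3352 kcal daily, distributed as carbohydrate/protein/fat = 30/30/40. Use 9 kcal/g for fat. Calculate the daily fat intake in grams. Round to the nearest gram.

149 g/day

Fat energy = 40% × 3352 = 1340.8 kcal.
At 9 kcal/g: 1340.8 ÷ 9 = 148.9778 g.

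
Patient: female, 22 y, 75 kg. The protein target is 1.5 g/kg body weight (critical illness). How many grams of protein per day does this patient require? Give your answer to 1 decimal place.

Protein = 1.5 g/kg × 75 kg = 112.5 g/day.

112.5 g/day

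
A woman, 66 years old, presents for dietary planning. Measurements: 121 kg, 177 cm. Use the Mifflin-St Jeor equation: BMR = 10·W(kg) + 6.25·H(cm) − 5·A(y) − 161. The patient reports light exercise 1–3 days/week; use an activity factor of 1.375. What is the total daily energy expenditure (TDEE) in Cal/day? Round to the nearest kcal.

2510 Cal/day

Mifflin-St Jeor (female): BMR = 10(121) + 6.25(177) − 5(66) − 161 = 1210 + 1106.25 − 330 − 161 = 1825.25 kcal/day.
TEE = BMR × activity factor = 1825.25 × 1.375 = 2509.7188 kcal/day.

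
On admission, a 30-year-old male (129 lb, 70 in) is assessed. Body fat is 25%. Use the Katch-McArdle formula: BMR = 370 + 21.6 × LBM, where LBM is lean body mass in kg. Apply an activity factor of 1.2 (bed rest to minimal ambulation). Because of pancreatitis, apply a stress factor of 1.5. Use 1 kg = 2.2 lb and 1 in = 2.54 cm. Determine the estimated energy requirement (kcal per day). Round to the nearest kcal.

Convert to metric: weight = 129 ÷ 2.2 = 58.6364 kg; height = 70 × 2.54 = 177.8 cm.
LBM = 58.6364 × (1 − 0.25) = 43.9773 kg. Katch-McArdle: BMR = 370 + 21.6 × 43.9773 = 1319.9091 kcal/day.
TEE = BMR × activity factor = 1319.9091 × 1.2 = 1583.8909 kcal/day.
Apply stress factor: 1583.8909 × 1.5 = 2375.8364 kcal/day.

2376 kcal per day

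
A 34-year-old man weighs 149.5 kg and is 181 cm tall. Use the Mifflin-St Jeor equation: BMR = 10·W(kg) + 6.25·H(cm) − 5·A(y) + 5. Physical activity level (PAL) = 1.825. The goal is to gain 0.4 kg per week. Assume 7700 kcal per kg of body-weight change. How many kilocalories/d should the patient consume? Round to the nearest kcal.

4932 kilocalories/d

Mifflin-St Jeor (male): BMR = 10(149.5) + 6.25(181) − 5(34) + 5 = 1495 + 1131.25 − 170 + 5 = 2461.25 kcal/day.
TEE = 2461.25 × 1.825 = 4491.7813 kcal/day.
Required daily surplus = 0.4 × 7700 ÷ 7 = 440 kcal/day.
Target intake = 4491.7813 + 440 = 4931.7813 kcal/day.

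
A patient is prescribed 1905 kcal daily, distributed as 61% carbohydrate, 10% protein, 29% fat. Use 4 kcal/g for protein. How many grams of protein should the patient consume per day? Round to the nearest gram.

48 g/day

Protein energy = 10% × 1905 = 190.5 kcal.
At 4 kcal/g: 190.5 ÷ 4 = 47.625 g.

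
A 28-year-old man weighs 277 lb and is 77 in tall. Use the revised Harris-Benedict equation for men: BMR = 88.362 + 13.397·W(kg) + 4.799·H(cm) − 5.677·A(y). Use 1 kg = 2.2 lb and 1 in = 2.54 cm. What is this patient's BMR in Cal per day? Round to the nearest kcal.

Convert to metric: weight = 277 ÷ 2.2 = 125.9091 kg; height = 77 × 2.54 = 195.58 cm.
Harris-Benedict: BMR = 88.362 + 13.397(125.9091) + 4.799(195.58) − 5.677(28) = 2554.7985 kcal/day.

2555 Cal per day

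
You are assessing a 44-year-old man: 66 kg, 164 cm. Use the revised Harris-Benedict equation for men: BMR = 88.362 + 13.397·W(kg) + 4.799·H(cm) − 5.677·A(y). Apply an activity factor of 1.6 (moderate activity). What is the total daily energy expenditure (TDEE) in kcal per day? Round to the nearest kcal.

2416 kcal per day

Harris-Benedict: BMR = 88.362 + 13.397(66) + 4.799(164) − 5.677(44) = 1509.812 kcal/day.
TEE = BMR × activity factor = 1509.812 × 1.6 = 2415.6992 kcal/day.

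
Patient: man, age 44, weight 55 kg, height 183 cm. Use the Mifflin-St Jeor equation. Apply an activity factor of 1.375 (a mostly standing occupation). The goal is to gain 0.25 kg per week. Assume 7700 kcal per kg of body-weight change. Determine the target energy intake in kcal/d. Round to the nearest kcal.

Mifflin-St Jeor (male): BMR = 10(55) + 6.25(183) − 5(44) + 5 = 550 + 1143.75 − 220 + 5 = 1478.75 kcal/day.
TEE = 1478.75 × 1.375 = 2033.2813 kcal/day.
Required daily surplus = 0.25 × 7700 ÷ 7 = 275 kcal/day.
Target intake = 2033.2813 + 275 = 2308.2813 kcal/day.

2308 kcal/d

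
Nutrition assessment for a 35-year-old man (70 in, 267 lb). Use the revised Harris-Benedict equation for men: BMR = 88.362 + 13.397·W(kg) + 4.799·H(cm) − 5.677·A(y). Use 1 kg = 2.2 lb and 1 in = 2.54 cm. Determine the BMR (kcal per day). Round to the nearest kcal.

2369 kcal per day

Convert to metric: weight = 267 ÷ 2.2 = 121.3636 kg; height = 70 × 2.54 = 177.8 cm.
Harris-Benedict: BMR = 88.362 + 13.397(121.3636) + 4.799(177.8) − 5.677(35) = 2368.8378 kcal/day.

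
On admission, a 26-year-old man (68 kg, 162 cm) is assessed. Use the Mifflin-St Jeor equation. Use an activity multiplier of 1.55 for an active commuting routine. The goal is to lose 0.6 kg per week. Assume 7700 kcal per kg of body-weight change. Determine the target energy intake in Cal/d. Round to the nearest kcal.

1770 Cal/d

Mifflin-St Jeor (male): BMR = 10(68) + 6.25(162) − 5(26) + 5 = 680 + 1012.5 − 130 + 5 = 1567.5 kcal/day.
TEE = 1567.5 × 1.55 = 2429.625 kcal/day.
Required daily deficit = 0.6 × 7700 ÷ 7 = 660 kcal/day.
Target intake = 2429.625 − 660 = 1769.625 kcal/day.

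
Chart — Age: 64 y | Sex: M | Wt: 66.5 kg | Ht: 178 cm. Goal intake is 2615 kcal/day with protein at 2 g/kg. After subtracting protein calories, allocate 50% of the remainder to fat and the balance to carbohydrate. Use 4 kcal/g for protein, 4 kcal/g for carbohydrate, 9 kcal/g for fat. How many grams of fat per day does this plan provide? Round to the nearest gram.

Protein = 2 × 66.5 = 133 g → 133 × 4 = 532 kcal.
Non-protein calories = 2615 − 532 = 2083 kcal.
Fat: 50% × 2083 = 1041.5 kcal; carbohydrate: 1041.5 kcal.
Fat: 1041.5 kcal ÷ 9 kcal/g = 115.7222 g.

116 g/day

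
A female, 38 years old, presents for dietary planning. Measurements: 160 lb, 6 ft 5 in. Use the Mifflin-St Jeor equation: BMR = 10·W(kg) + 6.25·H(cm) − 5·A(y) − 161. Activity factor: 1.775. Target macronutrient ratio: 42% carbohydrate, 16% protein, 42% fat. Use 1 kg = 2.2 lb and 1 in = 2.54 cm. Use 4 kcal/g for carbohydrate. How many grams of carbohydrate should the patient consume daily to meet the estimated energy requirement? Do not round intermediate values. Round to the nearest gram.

Convert to metric: weight = 160 ÷ 2.2 = 72.7273 kg; height = (6×12 + 5) × 2.54 = 77 × 2.54 = 195.58 cm.
Mifflin-St Jeor (female): BMR = 10(72.7273) + 6.25(195.58) − 5(38) − 161 = 727.2727 + 1222.375 − 190 − 161 = 1598.6477 kcal/day.
TEE = 1598.6477 × 1.775 = 2837.5997 kcal/day.
Carbohydrate energy = 42% × 2837.5997 = 1191.7919 kcal.
Carbohydrate = 1191.7919 ÷ 4 kcal/g = 297.948 g.

298 g/day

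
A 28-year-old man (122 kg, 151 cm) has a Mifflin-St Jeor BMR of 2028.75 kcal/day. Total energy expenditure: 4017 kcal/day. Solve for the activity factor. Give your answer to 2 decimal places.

Activity factor = TEE ÷ BMR = 4017 ÷ 2028.75 = 1.98.

1.98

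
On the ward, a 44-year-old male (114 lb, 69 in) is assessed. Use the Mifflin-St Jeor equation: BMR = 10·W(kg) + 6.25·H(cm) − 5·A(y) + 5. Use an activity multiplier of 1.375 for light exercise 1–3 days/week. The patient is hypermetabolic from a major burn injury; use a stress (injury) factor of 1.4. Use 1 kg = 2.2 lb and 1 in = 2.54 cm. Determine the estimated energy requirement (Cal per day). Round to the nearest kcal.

2692 Cal per day

Convert to metric: weight = 114 ÷ 2.2 = 51.8182 kg; height = 69 × 2.54 = 175.26 cm.
Mifflin-St Jeor (male): BMR = 10(51.8182) + 6.25(175.26) − 5(44) + 5 = 518.1818 + 1095.375 − 220 + 5 = 1398.5568 kcal/day.
TEE = BMR × activity factor = 1398.5568 × 1.375 = 1923.0156 kcal/day.
Apply stress factor: 1923.0156 × 1.4 = 2692.2219 kcal/day.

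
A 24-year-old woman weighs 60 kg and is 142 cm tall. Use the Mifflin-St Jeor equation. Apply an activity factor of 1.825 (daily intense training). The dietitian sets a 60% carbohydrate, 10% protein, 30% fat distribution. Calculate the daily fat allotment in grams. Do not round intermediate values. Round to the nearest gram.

73 g/day

Mifflin-St Jeor (female): BMR = 10(60) + 6.25(142) − 5(24) − 161 = 600 + 887.5 − 120 − 161 = 1206.5 kcal/day.
TEE = 1206.5 × 1.825 = 2201.8625 kcal/day.
Fat energy = 30% × 2201.8625 = 660.5588 kcal.
Fat = 660.5588 ÷ 9 kcal/g = 73.3954 g.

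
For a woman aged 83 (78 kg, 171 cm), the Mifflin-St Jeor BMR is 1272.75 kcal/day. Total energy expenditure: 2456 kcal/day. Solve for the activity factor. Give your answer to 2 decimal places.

1.93

Activity factor = TEE ÷ BMR = 2456 ÷ 1272.75 = 1.93.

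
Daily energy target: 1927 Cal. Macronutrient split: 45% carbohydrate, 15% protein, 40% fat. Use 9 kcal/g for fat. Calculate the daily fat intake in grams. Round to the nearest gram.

Fat energy = 40% × 1927 = 770.8 kcal.
At 9 kcal/g: 770.8 ÷ 9 = 85.6444 g.

86 g/day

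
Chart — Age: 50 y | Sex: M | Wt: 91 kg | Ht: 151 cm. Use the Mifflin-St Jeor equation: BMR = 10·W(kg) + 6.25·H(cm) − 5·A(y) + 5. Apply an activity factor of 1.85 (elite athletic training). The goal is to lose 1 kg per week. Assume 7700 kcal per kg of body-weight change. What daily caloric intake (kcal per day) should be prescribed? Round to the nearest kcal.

1876 kcal per day

Mifflin-St Jeor (male): BMR = 10(91) + 6.25(151) − 5(50) + 5 = 910 + 943.75 − 250 + 5 = 1608.75 kcal/day.
TEE = 1608.75 × 1.85 = 2976.1875 kcal/day.
Required daily deficit = 1 × 7700 ÷ 7 = 1100 kcal/day.
Target intake = 2976.1875 − 1100 = 1876.1875 kcal/day.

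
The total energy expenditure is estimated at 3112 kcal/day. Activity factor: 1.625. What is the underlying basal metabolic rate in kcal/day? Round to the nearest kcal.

1915 kcal/day

BMR = TEE ÷ activity factor = 3112 ÷ 1.625 = 1915.0769 kcal/day.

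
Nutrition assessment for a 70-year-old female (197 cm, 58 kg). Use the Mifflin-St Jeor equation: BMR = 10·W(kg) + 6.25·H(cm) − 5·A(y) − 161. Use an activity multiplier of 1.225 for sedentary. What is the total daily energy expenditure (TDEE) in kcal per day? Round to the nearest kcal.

1593 kcal per day

Mifflin-St Jeor (female): BMR = 10(58) + 6.25(197) − 5(70) − 161 = 580 + 1231.25 − 350 − 161 = 1300.25 kcal/day.
TEE = BMR × activity factor = 1300.25 × 1.225 = 1592.8063 kcal/day.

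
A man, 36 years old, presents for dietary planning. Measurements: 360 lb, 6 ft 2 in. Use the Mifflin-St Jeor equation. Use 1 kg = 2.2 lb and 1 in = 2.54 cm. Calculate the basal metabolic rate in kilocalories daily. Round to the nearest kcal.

2636 kilocalories daily

Convert to metric: weight = 360 ÷ 2.2 = 163.6364 kg; height = (6×12 + 2) × 2.54 = 74 × 2.54 = 187.96 cm.
Mifflin-St Jeor (male): BMR = 10(163.6364) + 6.25(187.96) − 5(36) + 5 = 1636.3636 + 1174.75 − 180 + 5 = 2636.1136 kcal/day.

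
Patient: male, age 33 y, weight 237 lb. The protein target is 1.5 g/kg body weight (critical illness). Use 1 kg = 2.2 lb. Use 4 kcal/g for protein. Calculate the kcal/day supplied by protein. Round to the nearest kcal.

646 kcal/day

Weight in kg = 237 ÷ 2.2 = 107.7273 kg.
Protein = 1.5 g/kg × 107.7273 kg = 161.5909 g/day.
Protein energy = 161.5909 g × 4 kcal/g = 646.3636 kcal/day.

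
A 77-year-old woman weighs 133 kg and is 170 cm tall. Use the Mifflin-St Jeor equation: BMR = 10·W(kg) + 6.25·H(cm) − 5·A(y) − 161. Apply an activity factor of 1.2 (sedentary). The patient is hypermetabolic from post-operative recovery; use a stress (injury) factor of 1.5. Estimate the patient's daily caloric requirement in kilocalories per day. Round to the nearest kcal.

Mifflin-St Jeor (female): BMR = 10(133) + 6.25(170) − 5(77) − 161 = 1330 + 1062.5 − 385 − 161 = 1846.5 kcal/day.
TEE = BMR × activity factor = 1846.5 × 1.2 = 2215.8 kcal/day.
Apply stress factor: 2215.8 × 1.5 = 3323.7 kcal/day.

3324 kilocalories per day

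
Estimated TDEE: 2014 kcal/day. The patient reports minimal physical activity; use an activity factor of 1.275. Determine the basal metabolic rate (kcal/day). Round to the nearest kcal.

BMR = TEE ÷ activity factor = 2014 ÷ 1.275 = 1579.6078 kcal/day.

1580 kcal/day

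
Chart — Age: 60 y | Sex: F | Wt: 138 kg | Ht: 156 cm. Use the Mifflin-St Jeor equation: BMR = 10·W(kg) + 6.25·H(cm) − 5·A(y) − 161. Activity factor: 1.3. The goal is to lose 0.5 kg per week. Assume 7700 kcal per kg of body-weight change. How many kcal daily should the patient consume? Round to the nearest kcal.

1912 kcal daily

Mifflin-St Jeor (female): BMR = 10(138) + 6.25(156) − 5(60) − 161 = 1380 + 975 − 300 − 161 = 1894 kcal/day.
TEE = 1894 × 1.3 = 2462.2 kcal/day.
Required daily deficit = 0.5 × 7700 ÷ 7 = 550 kcal/day.
Target intake = 2462.2 − 550 = 1912.2 kcal/day.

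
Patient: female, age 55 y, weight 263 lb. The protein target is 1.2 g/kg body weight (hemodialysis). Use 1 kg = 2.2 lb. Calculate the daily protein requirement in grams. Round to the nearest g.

Weight in kg = 263 ÷ 2.2 = 119.5455 kg.
Protein = 1.2 g/kg × 119.5455 kg = 143.4545 g/day.

143 g/day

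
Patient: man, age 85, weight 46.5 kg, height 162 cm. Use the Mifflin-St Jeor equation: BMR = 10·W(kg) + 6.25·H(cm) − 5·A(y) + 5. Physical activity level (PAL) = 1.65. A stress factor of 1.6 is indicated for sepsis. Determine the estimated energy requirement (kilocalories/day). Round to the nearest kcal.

2792 kilocalories/day

Mifflin-St Jeor (male): BMR = 10(46.5) + 6.25(162) − 5(85) + 5 = 465 + 1012.5 − 425 + 5 = 1057.5 kcal/day.
TEE = BMR × activity factor = 1057.5 × 1.65 = 1744.875 kcal/day.
Apply stress factor: 1744.875 × 1.6 = 2791.8 kcal/day.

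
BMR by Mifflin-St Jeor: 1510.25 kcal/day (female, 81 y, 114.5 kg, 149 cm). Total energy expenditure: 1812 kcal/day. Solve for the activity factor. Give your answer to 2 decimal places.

Activity factor = TEE ÷ BMR = 1812 ÷ 1510.25 = 1.2.

1.20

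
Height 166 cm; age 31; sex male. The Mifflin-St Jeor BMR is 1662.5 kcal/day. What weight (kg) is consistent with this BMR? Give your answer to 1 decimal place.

1662.5 = 10·W + 6.25(166) − 5(31) + 5
10·W = 1662.5 − 887.5 = 775, so W = 77.5 kg.

77.5 kg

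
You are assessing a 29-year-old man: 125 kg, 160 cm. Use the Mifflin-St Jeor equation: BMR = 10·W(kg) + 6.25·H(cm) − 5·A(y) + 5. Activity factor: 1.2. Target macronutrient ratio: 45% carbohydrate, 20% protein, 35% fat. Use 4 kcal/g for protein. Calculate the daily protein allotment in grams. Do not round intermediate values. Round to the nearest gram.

127 g/day

Mifflin-St Jeor (male): BMR = 10(125) + 6.25(160) − 5(29) + 5 = 1250 + 1000 − 145 + 5 = 2110 kcal/day.
TEE = 2110 × 1.2 = 2532 kcal/day.
Protein energy = 20% × 2532 = 506.4 kcal.
Protein = 506.4 ÷ 4 kcal/g = 126.6 g.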